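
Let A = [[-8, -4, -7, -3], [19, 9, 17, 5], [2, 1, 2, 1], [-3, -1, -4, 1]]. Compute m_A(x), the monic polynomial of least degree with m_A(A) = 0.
m_A(x) = (x - 1)^2

The characteristic polynomial factors as (x - 1)^4. The minimal polynomial is ∏(x - λ)^{k_λ} where k_λ is the size of the largest Jordan block at λ.

For λ = 1: rank(A - I) = 2, and the largest Jordan block has size 2 (the smallest k with rank((A - I)^k) = rank((A - I)^(k+1))).

So m_A(x) = (x - 1)^2.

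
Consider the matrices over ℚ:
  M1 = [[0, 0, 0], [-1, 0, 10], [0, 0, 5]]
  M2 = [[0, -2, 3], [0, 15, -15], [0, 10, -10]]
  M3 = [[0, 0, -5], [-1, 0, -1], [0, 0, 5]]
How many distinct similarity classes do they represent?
Characteristic polynomials: χ_{M1} = x^2(x - 5), χ_{M2} = x^2(x - 5), χ_{M3} = x^2(x - 5).

{M1, M2, M3}: invariant factors x^2(x - 5).

Matrices are similar if and only if their invariant-factor lists agree; the partition into similarity classes is {M1, M2, M3}.

1 class: {M1, M2, M3}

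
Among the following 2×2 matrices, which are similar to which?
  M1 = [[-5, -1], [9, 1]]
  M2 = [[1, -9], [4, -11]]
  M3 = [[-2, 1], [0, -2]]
2 classes: {M1, M3}, {M2}

Characteristic polynomials: χ_{M1} = (x + 2)^2, χ_{M2} = (x + 5)^2, χ_{M3} = (x + 2)^2.

{M1, M3}: invariant factors (x + 2)^2.

{M2}: invariant factors (x + 5)^2.

Matrices are similar if and only if their invariant-factor lists agree; the partition into similarity classes is {M1, M3}, {M2}.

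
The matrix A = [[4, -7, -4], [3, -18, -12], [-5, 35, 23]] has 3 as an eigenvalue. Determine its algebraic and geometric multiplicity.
The characteristic polynomial is (x - 3)^3, so the factor x - 3 appears with exponent 3: the algebraic multiplicity is 3.

rank(A - 3I) = 1, so the eigenspace has dimension 3 - 1 = 2: the geometric multiplicity is 2.

Since 2 < 3, A is not diagonalizable.

algebraic multiplicity 3, geometric multiplicity 2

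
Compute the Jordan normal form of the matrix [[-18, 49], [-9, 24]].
J = [[3, 1], [0, 3]]

The characteristic polynomial is det(xI - A) = (x - 3)^2, so the eigenvalues are 3 (algebraic multiplicity 2).

For λ = 3: rank(A - 3I) = 1, rank((A - 3I)^2) = 0. The eigenspace has dimension 2 - 1 = 1, so there is 1 Jordan block; the rank sequence gives block sizes [2].

Assembling the blocks gives the Jordan form J above.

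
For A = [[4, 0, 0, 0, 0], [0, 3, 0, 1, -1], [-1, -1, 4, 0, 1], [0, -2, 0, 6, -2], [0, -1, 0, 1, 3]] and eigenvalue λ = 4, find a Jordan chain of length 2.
We seek v_1 ∈ ker((A - 4I)^2) \ ker(A - 4I), then set v_{i+1} = (A - 4I) v_i.

One such chain is v_1 = [[-2, 1, 0, 1, -1]]^T, v_2 = [[0, 1, 0, 2, 1]]^T. Check: (A - 4I) v_2 = [[0, 0, 0, 0, 0]]^T = 0.

v_1 = [[-2, 1, 0, 1, -1]]^T, v_2 = [[0, 1, 0, 2, 1]]^T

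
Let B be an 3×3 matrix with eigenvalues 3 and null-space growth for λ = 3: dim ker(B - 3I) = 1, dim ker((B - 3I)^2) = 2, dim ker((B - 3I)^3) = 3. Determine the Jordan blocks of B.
Jordan blocks: (3, 3)

λ = 3: successive nullity increments [1, 1, 1] count blocks of size ≥ k; block sizes are [3].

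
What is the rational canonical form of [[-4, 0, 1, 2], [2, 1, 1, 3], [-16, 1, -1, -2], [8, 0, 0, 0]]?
The invariant factors of A (the non-unit diagonal entries of the Smith normal form of xI - A over ℚ[x]) are (x + 4)(x^3 - 2x - 2), each dividing the next. The characteristic polynomial is their product, (x + 4)(x^3 - 2x - 2).

The rational canonical form is the block-diagonal matrix of companion matrices C(f_i):
R = [[0, 0, 0, 8], [1, 0, 0, 10], [0, 1, 0, 2], [0, 0, 1, -4]].

Note the characteristic polynomial does not split into linear factors over ℚ, so A has no Jordan form over ℚ; the rational canonical form exists over any field.

R = [[0, 0, 0, 8], [1, 0, 0, 10], [0, 1, 0, 2], [0, 0, 1, -4]]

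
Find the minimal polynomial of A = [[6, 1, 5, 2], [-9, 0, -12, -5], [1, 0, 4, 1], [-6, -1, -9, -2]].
The characteristic polynomial factors as (x - 2)^4. The minimal polynomial is ∏(x - λ)^{k_λ} where k_λ is the size of the largest Jordan block at λ.

For λ = 2: rank(A - 2I) = 2, and the largest Jordan block has size 2 (the smallest k with rank((A - 2I)^k) = rank((A - 2I)^(k+1))).

So m_A(x) = (x - 2)^2.

m_A(x) = (x - 2)^2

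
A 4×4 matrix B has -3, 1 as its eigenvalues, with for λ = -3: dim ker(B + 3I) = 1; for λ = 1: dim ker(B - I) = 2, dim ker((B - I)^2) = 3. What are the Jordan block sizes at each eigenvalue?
Jordan blocks: (-3, 1), (1, 2), (1, 1)

λ = -3: successive nullity increments [1] count blocks of size ≥ k; block sizes are [1].
λ = 1: successive nullity increments [2, 1] count blocks of size ≥ k; block sizes are [2, 1].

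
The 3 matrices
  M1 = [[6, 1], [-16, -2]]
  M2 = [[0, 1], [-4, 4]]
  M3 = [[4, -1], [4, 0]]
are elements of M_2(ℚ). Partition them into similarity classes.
Characteristic polynomials: χ_{M1} = (x - 2)^2, χ_{M2} = (x - 2)^2, χ_{M3} = (x - 2)^2.

{M1, M2, M3}: invariant factors (x - 2)^2.

Matrices are similar if and only if their invariant-factor lists agree; the partition into similarity classes is {M1, M2, M3}.

1 class: {M1, M2, M3}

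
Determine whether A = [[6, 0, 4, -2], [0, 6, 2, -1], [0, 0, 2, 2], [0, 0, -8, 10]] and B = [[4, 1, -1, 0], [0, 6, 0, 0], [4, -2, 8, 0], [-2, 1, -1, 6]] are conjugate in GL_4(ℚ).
Two matrices over a field are similar if and only if they have the same invariant factors.

Both A and B have characteristic polynomial (x - 6)^4 and minimal polynomial (x - 6)^2. Computing further, both have invariant factors x - 6, x - 6, (x - 6)^2. Hence A and B are similar.

Yes.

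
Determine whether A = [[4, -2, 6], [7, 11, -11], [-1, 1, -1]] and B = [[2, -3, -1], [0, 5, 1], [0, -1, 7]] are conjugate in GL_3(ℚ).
Yes.

Two matrices over a field are similar if and only if they have the same invariant factors.

Both A and B have characteristic polynomial (x - 6)^2(x - 2) and minimal polynomial (x - 6)^2(x - 2). Computing further, both have invariant factors (x - 6)^2(x - 2). Hence A and B are similar.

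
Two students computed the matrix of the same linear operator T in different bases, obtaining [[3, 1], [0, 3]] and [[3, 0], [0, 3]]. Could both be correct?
Both have characteristic polynomial (x - 3)^2, but the minimal polynomial of A is (x - 3)^2 while the minimal polynomial of B is x - 3. The minimal polynomial is a similarity invariant, so A and B are not similar.

No.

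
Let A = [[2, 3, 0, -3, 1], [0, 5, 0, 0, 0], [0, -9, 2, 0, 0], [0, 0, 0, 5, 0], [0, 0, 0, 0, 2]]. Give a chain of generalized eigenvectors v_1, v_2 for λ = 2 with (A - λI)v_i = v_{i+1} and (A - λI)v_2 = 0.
We seek v_1 ∈ ker((A - 2I)^2) \ ker(A - 2I), then set v_{i+1} = (A - 2I) v_i.

One such chain is v_1 = [[-1, 0, 1, 0, 1]]^T, v_2 = [[1, 0, 0, 0, 0]]^T. Check: (A - 2I) v_2 = [[0, 0, 0, 0, 0]]^T = 0.

v_1 = [[-1, 0, 1, 0, 1]]^T, v_2 = [[1, 0, 0, 0, 0]]^T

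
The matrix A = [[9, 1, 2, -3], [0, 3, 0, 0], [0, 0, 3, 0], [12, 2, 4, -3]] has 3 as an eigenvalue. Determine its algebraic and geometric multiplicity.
The characteristic polynomial is (x - 3)^4, so the factor x - 3 appears with exponent 4: the algebraic multiplicity is 4.

rank(A - 3I) = 1, so the eigenspace has dimension 4 - 1 = 3: the geometric multiplicity is 3.

Since 3 < 4, A is not diagonalizable.

algebraic multiplicity 4, geometric multiplicity 3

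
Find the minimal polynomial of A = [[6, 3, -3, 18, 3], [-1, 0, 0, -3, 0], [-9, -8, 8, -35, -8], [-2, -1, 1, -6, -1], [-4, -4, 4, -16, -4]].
m_A(x) = x^2(x - 2)^2

The characteristic polynomial factors as x^3(x - 2)^2. The minimal polynomial is ∏(x - λ)^{k_λ} where k_λ is the size of the largest Jordan block at λ.

For λ = 0: rank(A) = 3, and the largest Jordan block has size 2 (the smallest k with rank(A^k) = rank(A^(k+1))).
For λ = 2: rank(A - 2I) = 4, and the largest Jordan block has size 2 (the smallest k with rank((A - 2I)^k) = rank((A - 2I)^(k+1))).

So m_A(x) = x^2(x - 2)^2.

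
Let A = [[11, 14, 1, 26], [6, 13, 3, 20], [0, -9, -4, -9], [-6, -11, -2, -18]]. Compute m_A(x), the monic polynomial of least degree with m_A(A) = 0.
The characteristic polynomial factors as (x - 5)(x + 1)^3. The minimal polynomial is ∏(x - λ)^{k_λ} where k_λ is the size of the largest Jordan block at λ.

For λ = -1: rank(A + I) = 3, and the largest Jordan block has size 3 (the smallest k with rank((A + I)^k) = rank((A + I)^(k+1))).
For λ = 5: rank(A - 5I) = 3, and the largest Jordan block has size 1 (the smallest k with rank((A - 5I)^k) = rank((A - 5I)^(k+1))).

So m_A(x) = (x - 5)(x + 1)^3.

m_A(x) = (x - 5)(x + 1)^3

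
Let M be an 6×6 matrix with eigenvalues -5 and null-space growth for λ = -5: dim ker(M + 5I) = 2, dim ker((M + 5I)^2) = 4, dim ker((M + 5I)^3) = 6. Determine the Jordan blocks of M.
λ = -5: successive nullity increments [2, 2, 2] count blocks of size ≥ k; block sizes are [3, 3].

Jordan blocks: (-5, 3), (-5, 3)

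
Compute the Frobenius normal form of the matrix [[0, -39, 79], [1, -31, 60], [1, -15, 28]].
The invariant factors of A (the non-unit diagonal entries of the Smith normal form of xI - A over ℚ[x]) are (x + 4)(x^2 - x - 4), each dividing the next. The characteristic polynomial is their product, (x + 4)(x^2 - x - 4).

The rational canonical form is the block-diagonal matrix of companion matrices C(f_i):
R = [[0, 0, 16], [1, 0, 8], [0, 1, -3]].

Note the characteristic polynomial does not split into linear factors over ℚ, so A has no Jordan form over ℚ; the rational canonical form exists over any field.

R = [[0, 0, 16], [1, 0, 8], [0, 1, -3]]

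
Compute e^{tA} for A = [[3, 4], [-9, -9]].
e^{tA} = [[(6*t + 1)*e^{-3*t}, 4*t*e^{-3*t}], [-9*t*e^{-3*t}, (1 - 6*t)*e^{-3*t}]]

A has Jordan form J = [[-3, 1], [0, -3]] with A = PJP^{-1}, so e^{tA} = P e^{tJ} P^{-1}.

For a Jordan block J_k(λ), e^{tJ_k(λ)} = e^{λt} · (I + tN + t^2 N^2/2! + ... + t^{k-1} N^{k-1}/(k-1)!) where N is the nilpotent superdiagonal part.

Assembling the blocks and conjugating back gives the entries of e^{tA} as shown above.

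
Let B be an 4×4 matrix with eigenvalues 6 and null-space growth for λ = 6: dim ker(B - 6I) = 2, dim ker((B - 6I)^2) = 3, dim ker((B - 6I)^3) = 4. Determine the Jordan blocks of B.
λ = 6: successive nullity increments [2, 1, 1] count blocks of size ≥ k; block sizes are [3, 1].

Jordan blocks: (6, 3), (6, 1)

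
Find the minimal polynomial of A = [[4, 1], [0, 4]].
The characteristic polynomial factors as (x - 4)^2. The minimal polynomial is ∏(x - λ)^{k_λ} where k_λ is the size of the largest Jordan block at λ.

For λ = 4: rank(A - 4I) = 1, and the largest Jordan block has size 2 (the smallest k with rank((A - 4I)^k) = rank((A - 4I)^(k+1))).

So m_A(x) = (x - 4)^2.

m_A(x) = (x - 4)^2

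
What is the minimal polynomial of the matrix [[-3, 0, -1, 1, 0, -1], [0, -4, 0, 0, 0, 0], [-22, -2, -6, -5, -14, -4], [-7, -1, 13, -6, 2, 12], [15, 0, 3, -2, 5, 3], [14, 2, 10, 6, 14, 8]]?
m_A(x) = (x - 5)^2(x + 4)^3

The characteristic polynomial factors as (x - 5)^2(x + 4)^4. The minimal polynomial is ∏(x - λ)^{k_λ} where k_λ is the size of the largest Jordan block at λ.

For λ = -4: rank(A + 4I) = 4, and the largest Jordan block has size 3 (the smallest k with rank((A + 4I)^k) = rank((A + 4I)^(k+1))).
For λ = 5: rank(A - 5I) = 5, and the largest Jordan block has size 2 (the smallest k with rank((A - 5I)^k) = rank((A - 5I)^(k+1))).

So m_A(x) = (x - 5)^2(x + 4)^3.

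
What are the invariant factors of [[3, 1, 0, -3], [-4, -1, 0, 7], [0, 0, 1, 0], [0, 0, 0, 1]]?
The Jordan structure of A has elementary divisors (x - 1)^3, (x - 1). Arranging the block sizes at each eigenvalue in decreasing order and taking row products gives the invariant factors.

Invariant factors (smallest first, each dividing the next): x - 1, (x - 1)^3.

Check: the last factor (x - 1)^3 is the minimal polynomial, and the product (x - 1)^4 is the characteristic polynomial.

x - 1, (x - 1)^3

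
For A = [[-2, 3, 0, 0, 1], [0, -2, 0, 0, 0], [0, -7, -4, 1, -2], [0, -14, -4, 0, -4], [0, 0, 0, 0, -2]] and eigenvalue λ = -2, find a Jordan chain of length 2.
v_1 = [[0, 1, 0, 1, -2]]^T, v_2 = [[1, 0, -2, -4, 0]]^T

We seek v_1 ∈ ker((A + 2I)^2) \ ker(A + 2I), then set v_{i+1} = (A + 2I) v_i.

One such chain is v_1 = [[0, 1, 0, 1, -2]]^T, v_2 = [[1, 0, -2, -4, 0]]^T. Check: (A + 2I) v_2 = [[0, 0, 0, 0, 0]]^T = 0.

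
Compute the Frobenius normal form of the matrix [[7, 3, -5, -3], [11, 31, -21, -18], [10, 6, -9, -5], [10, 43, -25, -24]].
R = [[0, 0, 0, 15], [1, 0, 0, 2], [0, 1, 0, -1], [0, 0, 1, 5]]

The invariant factors of A (the non-unit diagonal entries of the Smith normal form of xI - A over ℚ[x]) are (x - 5)(x^3 + x + 3), each dividing the next. The characteristic polynomial is their product, (x - 5)(x^3 + x + 3).

The rational canonical form is the block-diagonal matrix of companion matrices C(f_i):
R = [[0, 0, 0, 15], [1, 0, 0, 2], [0, 1, 0, -1], [0, 0, 1, 5]].

Note the characteristic polynomial does not split into linear factors over ℚ, so A has no Jordan form over ℚ; the rational canonical form exists over any field.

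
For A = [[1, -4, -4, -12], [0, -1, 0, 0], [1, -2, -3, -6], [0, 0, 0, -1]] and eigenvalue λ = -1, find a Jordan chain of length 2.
v_1 = [[-1, 3, -1, -1]]^T, v_2 = [[2, 0, 1, 0]]^T

We seek v_1 ∈ ker((A + I)^2) \ ker(A + I), then set v_{i+1} = (A + I) v_i.

One such chain is v_1 = [[-1, 3, -1, -1]]^T, v_2 = [[2, 0, 1, 0]]^T. Check: (A + I) v_2 = [[0, 0, 0, 0]]^T = 0.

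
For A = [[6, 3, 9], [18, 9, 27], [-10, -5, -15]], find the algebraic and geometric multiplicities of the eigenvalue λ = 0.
The characteristic polynomial is x^3, so the factor x appears with exponent 3: the algebraic multiplicity is 3.

rank(A) = 1, so the eigenspace has dimension 3 - 1 = 2: the geometric multiplicity is 2.

Since 2 < 3, A is not diagonalizable.

algebraic multiplicity 3, geometric multiplicity 2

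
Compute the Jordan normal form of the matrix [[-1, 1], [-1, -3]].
The characteristic polynomial is det(xI - A) = (x + 2)^2, so the eigenvalues are -2 (algebraic multiplicity 2).

For λ = -2: rank(A + 2I) = 1, rank((A + 2I)^2) = 0. The eigenspace has dimension 2 - 1 = 1, so there is 1 Jordan block; the rank sequence gives block sizes [2].

Assembling the blocks gives the Jordan form J above.

J = [[-2, 1], [0, -2]]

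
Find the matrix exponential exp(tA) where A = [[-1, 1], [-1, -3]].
A has Jordan form J = [[-2, 1], [0, -2]] with A = PJP^{-1}, so e^{tA} = P e^{tJ} P^{-1}.

For a Jordan block J_k(λ), e^{tJ_k(λ)} = e^{λt} · (I + tN + t^2 N^2/2! + ... + t^{k-1} N^{k-1}/(k-1)!) where N is the nilpotent superdiagonal part.

Assembling the blocks and conjugating back gives the entries of e^{tA} as shown above.

e^{tA} = [[(t + 1)*e^{-2*t}, t*e^{-2*t}], [-t*e^{-2*t}, (1 - t)*e^{-2*t}]]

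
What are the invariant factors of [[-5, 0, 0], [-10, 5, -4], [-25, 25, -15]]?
x + 5, (x + 5)^2

The Jordan structure of A has elementary divisors (x + 5)^2, (x + 5). Arranging the block sizes at each eigenvalue in decreasing order and taking row products gives the invariant factors.

Invariant factors (smallest first, each dividing the next): x + 5, (x + 5)^2.

Check: the last factor (x + 5)^2 is the minimal polynomial, and the product (x + 5)^3 is the characteristic polynomial.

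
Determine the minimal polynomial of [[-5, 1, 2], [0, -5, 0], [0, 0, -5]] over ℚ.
The characteristic polynomial factors as (x + 5)^3. The minimal polynomial is ∏(x - λ)^{k_λ} where k_λ is the size of the largest Jordan block at λ.

For λ = -5: rank(A + 5I) = 1, and the largest Jordan block has size 2 (the smallest k with rank((A + 5I)^k) = rank((A + 5I)^(k+1))).

So m_A(x) = (x + 5)^2.

m_A(x) = (x + 5)^2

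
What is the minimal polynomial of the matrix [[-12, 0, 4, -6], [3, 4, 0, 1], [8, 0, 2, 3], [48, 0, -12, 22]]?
m_A(x) = (x - 4)^2

The characteristic polynomial factors as (x - 4)^4. The minimal polynomial is ∏(x - λ)^{k_λ} where k_λ is the size of the largest Jordan block at λ.

For λ = 4: rank(A - 4I) = 2, and the largest Jordan block has size 2 (the smallest k with rank((A - 4I)^k) = rank((A - 4I)^(k+1))).

So m_A(x) = (x - 4)^2.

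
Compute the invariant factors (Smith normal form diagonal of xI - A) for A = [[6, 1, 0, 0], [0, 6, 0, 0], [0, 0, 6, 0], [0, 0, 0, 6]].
x - 6, x - 6, (x - 6)^2

The Jordan structure of A has elementary divisors (x - 6)^2, (x - 6), (x - 6). Arranging the block sizes at each eigenvalue in decreasing order and taking row products gives the invariant factors.

Invariant factors (smallest first, each dividing the next): x - 6, x - 6, (x - 6)^2.

Check: the last factor (x - 6)^2 is the minimal polynomial, and the product (x - 6)^4 is the characteristic polynomial.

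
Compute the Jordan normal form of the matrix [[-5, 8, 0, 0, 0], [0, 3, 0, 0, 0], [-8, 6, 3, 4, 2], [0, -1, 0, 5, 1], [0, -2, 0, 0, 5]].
J = [[-5, 0, 0, 0, 0], [0, 3, 0, 0, 0], [0, 0, 3, 0, 0], [0, 0, 0, 5, 1], [0, 0, 0, 0, 5]]

The characteristic polynomial is det(xI - A) = (x - 5)^2(x - 3)^2(x + 5), so the eigenvalues are -5 (algebraic multiplicity 1), 3 (algebraic multiplicity 2), 5 (algebraic multiplicity 2).

For λ = -5: algebraic multiplicity 1 gives one 1×1 block.

For λ = 3: rank(A - 3I) = 3. The eigenspace has dimension 5 - 3 = 2, so there are 2 Jordan blocks; the rank sequence gives block sizes [1, 1].

For λ = 5: rank(A - 5I) = 4, rank((A - 5I)^2) = 3. The eigenspace has dimension 5 - 4 = 1, so there is 1 Jordan block; the rank sequence gives block sizes [2].

Assembling the blocks gives the Jordan form J above.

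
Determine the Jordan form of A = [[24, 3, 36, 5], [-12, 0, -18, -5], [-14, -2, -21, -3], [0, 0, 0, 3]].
J = [[0, 1, 0, 0], [0, 0, 0, 0], [0, 0, 3, 1], [0, 0, 0, 3]]

The characteristic polynomial is det(xI - A) = x^2(x - 3)^2, so the eigenvalues are 0 (algebraic multiplicity 2), 3 (algebraic multiplicity 2).

For λ = 0: rank(A) = 3, rank(A^2) = 2. The eigenspace has dimension 4 - 3 = 1, so there is 1 Jordan block; the rank sequence gives block sizes [2].

For λ = 3: rank(A - 3I) = 3, rank((A - 3I)^2) = 2. The eigenspace has dimension 4 - 3 = 1, so there is 1 Jordan block; the rank sequence gives block sizes [2].

Assembling the blocks gives the Jordan form J above.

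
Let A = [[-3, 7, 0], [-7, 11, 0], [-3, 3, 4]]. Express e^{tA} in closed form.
e^{tA} = [[(1 - 7*t)*e^{4*t}, 7*t*e^{4*t}, 0], [-7*t*e^{4*t}, (7*t + 1)*e^{4*t}, 0], [-3*t*e^{4*t}, 3*t*e^{4*t}, e^{4*t}]]

A has Jordan form J = [[4, 1, 0], [0, 4, 0], [0, 0, 4]] with A = PJP^{-1}, so e^{tA} = P e^{tJ} P^{-1}.

For a Jordan block J_k(λ), e^{tJ_k(λ)} = e^{λt} · (I + tN + t^2 N^2/2! + ... + t^{k-1} N^{k-1}/(k-1)!) where N is the nilpotent superdiagonal part.

Assembling the blocks and conjugating back gives the entries of e^{tA} as shown above.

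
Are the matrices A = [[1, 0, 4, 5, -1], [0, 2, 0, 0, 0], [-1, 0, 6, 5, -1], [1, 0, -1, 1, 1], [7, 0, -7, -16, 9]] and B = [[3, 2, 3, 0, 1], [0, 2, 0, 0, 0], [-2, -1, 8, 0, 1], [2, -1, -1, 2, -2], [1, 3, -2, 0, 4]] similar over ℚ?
Both have characteristic polynomial (x - 5)^3(x - 2)^2, but the minimal polynomial of A is (x - 5)^3(x - 2) while the minimal polynomial of B is (x - 5)^3(x - 2)^2. The minimal polynomial is a similarity invariant, so A and B are not similar.

No.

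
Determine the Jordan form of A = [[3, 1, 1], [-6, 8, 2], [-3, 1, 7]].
The characteristic polynomial is det(xI - A) = (x - 6)^3, so the eigenvalues are 6 (algebraic multiplicity 3).

For λ = 6: rank(A - 6I) = 1, rank((A - 6I)^2) = 0. The eigenspace has dimension 3 - 1 = 2, so there are 2 Jordan blocks; the rank sequence gives block sizes [2, 1].

Assembling the blocks gives the Jordan form J above.

J = [[6, 1, 0], [0, 6, 0], [0, 0, 6]]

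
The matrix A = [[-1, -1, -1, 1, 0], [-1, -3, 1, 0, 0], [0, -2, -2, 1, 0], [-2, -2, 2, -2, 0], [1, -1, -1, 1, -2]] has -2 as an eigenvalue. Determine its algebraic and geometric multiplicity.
The characteristic polynomial is (x + 2)^5, so the factor x + 2 appears with exponent 5: the algebraic multiplicity is 5.

rank(A + 2I) = 2, so the eigenspace has dimension 5 - 2 = 3: the geometric multiplicity is 3.

Since 3 < 5, A is not diagonalizable.

algebraic multiplicity 5, geometric multiplicity 3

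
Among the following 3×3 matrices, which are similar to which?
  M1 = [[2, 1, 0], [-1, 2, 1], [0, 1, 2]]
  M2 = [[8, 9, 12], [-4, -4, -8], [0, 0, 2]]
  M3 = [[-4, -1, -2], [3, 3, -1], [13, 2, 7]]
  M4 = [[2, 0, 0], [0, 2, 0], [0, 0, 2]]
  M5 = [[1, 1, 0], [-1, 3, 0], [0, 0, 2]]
Characteristic polynomials: χ_{M1} = (x - 2)^3, χ_{M2} = (x - 2)^3, χ_{M3} = (x - 2)^3, χ_{M4} = (x - 2)^3, χ_{M5} = (x - 2)^3.

{M1, M3}: invariant factors (x - 2)^3.

{M2, M5}: invariant factors x - 2, (x - 2)^2.

{M4}: invariant factors x - 2, x - 2, x - 2.

Matrices are similar if and only if their invariant-factor lists agree; the partition into similarity classes is {M1, M3}, {M2, M5}, {M4}.

3 classes: {M1, M3}, {M2, M5}, {M4}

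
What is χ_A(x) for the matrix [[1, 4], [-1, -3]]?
xI - A = [[x - 1, -4], [1, x + 3]].

Expanding det(xI - A) along the first row:
det(xI - A) = + (x - 1)·det([[x + 3]]) - (-4)·det([[1]]).

Evaluating gives χ_A(x) = x^2 + 2x + 1 = (x + 1)^2.

χ_A(x) = (x + 1)^2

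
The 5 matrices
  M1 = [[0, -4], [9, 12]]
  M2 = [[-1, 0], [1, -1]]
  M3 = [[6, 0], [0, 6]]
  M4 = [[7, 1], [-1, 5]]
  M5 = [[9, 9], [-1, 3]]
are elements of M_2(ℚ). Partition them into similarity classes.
Characteristic polynomials: χ_{M1} = (x - 6)^2, χ_{M2} = (x + 1)^2, χ_{M3} = (x - 6)^2, χ_{M4} = (x - 6)^2, χ_{M5} = (x - 6)^2.

{M1, M4, M5}: invariant factors (x - 6)^2.

{M2}: invariant factors (x + 1)^2.

{M3}: invariant factors x - 6, x - 6.

Matrices are similar if and only if their invariant-factor lists agree; the partition into similarity classes is {M1, M4, M5}, {M2}, {M3}.

3 classes: {M1, M4, M5}, {M2}, {M3}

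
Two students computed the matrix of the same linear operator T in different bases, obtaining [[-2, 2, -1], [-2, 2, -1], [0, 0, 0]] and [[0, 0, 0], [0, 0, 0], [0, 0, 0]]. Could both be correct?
Both have characteristic polynomial x^3, but the minimal polynomial of A is x^2 while the minimal polynomial of B is x. The minimal polynomial is a similarity invariant, so A and B are not similar.

No.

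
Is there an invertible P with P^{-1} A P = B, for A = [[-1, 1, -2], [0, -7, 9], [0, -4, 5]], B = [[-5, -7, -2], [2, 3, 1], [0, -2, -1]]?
Two matrices over a field are similar if and only if they have the same invariant factors.

Both A and B have characteristic polynomial (x + 1)^3 and minimal polynomial (x + 1)^3. Computing further, both have invariant factors (x + 1)^3. Hence A and B are similar.

Yes.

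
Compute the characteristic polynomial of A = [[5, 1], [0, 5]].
xI - A = [[x - 5, -1], [0, x - 5]].

Expanding det(xI - A) along the first row:
det(xI - A) = + (x - 5)·det([[x - 5]]) - (-1)·det([[0]]).

Evaluating gives χ_A(x) = x^2 - 10x + 25 = (x - 5)^2.

χ_A(x) = (x - 5)^2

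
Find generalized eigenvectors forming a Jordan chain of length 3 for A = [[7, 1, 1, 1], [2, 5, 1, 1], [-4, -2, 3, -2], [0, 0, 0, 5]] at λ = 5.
v_1 = [[1, 0, -1, 0]]^T, v_2 = [[1, 1, -2, 0]]^T, v_3 = [[1, 0, -2, 0]]^T

We seek v_1 ∈ ker((A - 5I)^3) \ ker((A - 5I)^2), then set v_{i+1} = (A - 5I) v_i.

One such chain is v_1 = [[1, 0, -1, 0]]^T, v_2 = [[1, 1, -2, 0]]^T, v_3 = [[1, 0, -2, 0]]^T. Check: (A - 5I) v_3 = [[0, 0, 0, 0]]^T = 0.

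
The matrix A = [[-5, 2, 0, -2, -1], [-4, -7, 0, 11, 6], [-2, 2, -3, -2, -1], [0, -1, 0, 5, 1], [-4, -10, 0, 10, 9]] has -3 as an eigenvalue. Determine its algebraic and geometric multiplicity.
The characteristic polynomial is (x - 4)^2(x + 3)^3, so the factor x + 3 appears with exponent 3: the algebraic multiplicity is 3.

rank(A + 3I) = 3, so the eigenspace has dimension 5 - 3 = 2: the geometric multiplicity is 2.

Since 2 < 3, A is not diagonalizable.

algebraic multiplicity 3, geometric multiplicity 2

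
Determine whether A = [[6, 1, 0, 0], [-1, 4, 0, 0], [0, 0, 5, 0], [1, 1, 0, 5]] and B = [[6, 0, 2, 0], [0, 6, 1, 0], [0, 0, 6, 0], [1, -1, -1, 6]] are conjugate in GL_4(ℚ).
No.

trace(A) = 20 but trace(B) = 24. The trace is a similarity invariant, so A and B are not similar.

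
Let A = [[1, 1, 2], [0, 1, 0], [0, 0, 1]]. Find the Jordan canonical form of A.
The characteristic polynomial is det(xI - A) = (x - 1)^3, so the eigenvalues are 1 (algebraic multiplicity 3).

For λ = 1: rank(A - I) = 1, rank((A - I)^2) = 0. The eigenspace has dimension 3 - 1 = 2, so there are 2 Jordan blocks; the rank sequence gives block sizes [2, 1].

Assembling the blocks gives the Jordan form J above.

J = [[1, 1, 0], [0, 1, 0], [0, 0, 1]]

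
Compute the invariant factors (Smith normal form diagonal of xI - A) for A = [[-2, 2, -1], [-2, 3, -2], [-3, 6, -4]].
x + 1, (x + 1)^2

The Jordan structure of A has elementary divisors (x + 1)^2, (x + 1). Arranging the block sizes at each eigenvalue in decreasing order and taking row products gives the invariant factors.

Invariant factors (smallest first, each dividing the next): x + 1, (x + 1)^2.

Check: the last factor (x + 1)^2 is the minimal polynomial, and the product (x + 1)^3 is the characteristic polynomial.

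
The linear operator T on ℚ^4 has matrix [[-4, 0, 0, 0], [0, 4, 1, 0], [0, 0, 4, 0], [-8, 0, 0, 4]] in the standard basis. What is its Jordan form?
The characteristic polynomial is det(xI - A) = (x - 4)^3(x + 4), so the eigenvalues are -4 (algebraic multiplicity 1), 4 (algebraic multiplicity 3).

For λ = -4: algebraic multiplicity 1 gives one 1×1 block.

For λ = 4: rank(A - 4I) = 2, rank((A - 4I)^2) = 1. The eigenspace has dimension 4 - 2 = 2, so there are 2 Jordan blocks; the rank sequence gives block sizes [2, 1].

Assembling the blocks gives the Jordan form J above.

J = [[-4, 0, 0, 0], [0, 4, 1, 0], [0, 0, 4, 0], [0, 0, 0, 4]]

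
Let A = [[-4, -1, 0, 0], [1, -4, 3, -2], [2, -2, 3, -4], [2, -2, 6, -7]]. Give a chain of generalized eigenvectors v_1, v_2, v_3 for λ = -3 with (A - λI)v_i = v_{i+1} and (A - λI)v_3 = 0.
We seek v_1 ∈ ker((A + 3I)^3) \ ker((A + 3I)^2), then set v_{i+1} = (A + 3I) v_i.

One such chain is v_1 = [[0, 0, -1, -2]]^T, v_2 = [[0, 1, 2, 2]]^T, v_3 = [[-1, 1, 2, 2]]^T. Check: (A + 3I) v_3 = [[0, 0, 0, 0]]^T = 0.

v_1 = [[0, 0, -1, -2]]^T, v_2 = [[0, 1, 2, 2]]^T, v_3 = [[-1, 1, 2, 2]]^T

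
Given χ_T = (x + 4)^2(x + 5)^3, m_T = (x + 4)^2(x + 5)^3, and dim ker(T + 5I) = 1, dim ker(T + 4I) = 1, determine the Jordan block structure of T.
λ = -5: algebraic multiplicity 3 (exponent in χ_T), largest block size 3 (exponent in m_T), 1 block (geometric multiplicity). This forces block sizes [3].
λ = -4: algebraic multiplicity 2 (exponent in χ_T), largest block size 2 (exponent in m_T), 1 block (geometric multiplicity). This forces block sizes [2].

Jordan blocks: (-5, 3), (-4, 2)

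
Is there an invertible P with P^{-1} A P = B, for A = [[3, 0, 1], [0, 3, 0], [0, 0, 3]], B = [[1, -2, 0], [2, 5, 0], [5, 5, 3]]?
Two matrices over a field are similar if and only if they have the same invariant factors.

Both A and B have characteristic polynomial (x - 3)^3 and minimal polynomial (x - 3)^2. Computing further, both have invariant factors x - 3, (x - 3)^2. Hence A and B are similar.

Yes.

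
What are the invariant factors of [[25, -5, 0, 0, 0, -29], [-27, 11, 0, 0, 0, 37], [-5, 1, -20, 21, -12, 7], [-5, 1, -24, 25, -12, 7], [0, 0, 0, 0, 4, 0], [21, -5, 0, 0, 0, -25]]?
The Jordan structure of A has elementary divisors (x - 1)^2, (x - 4), (x - 4), (x - 4), (x - 6). Arranging the block sizes at each eigenvalue in decreasing order and taking row products gives the invariant factors.

Invariant factors (smallest first, each dividing the next): x - 4, x - 4, (x - 6)(x - 4)(x - 1)^2.

Check: the last factor (x - 6)(x - 4)(x - 1)^2 is the minimal polynomial, and the product (x - 6)(x - 4)^3(x - 1)^2 is the characteristic polynomial.

x - 4, x - 4, (x - 6)(x - 4)(x - 1)^2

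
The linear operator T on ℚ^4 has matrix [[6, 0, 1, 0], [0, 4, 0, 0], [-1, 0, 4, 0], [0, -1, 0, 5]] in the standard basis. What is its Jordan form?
J = [[4, 0, 0, 0], [0, 5, 1, 0], [0, 0, 5, 0], [0, 0, 0, 5]]

The characteristic polynomial is det(xI - A) = (x - 5)^3(x - 4), so the eigenvalues are 4 (algebraic multiplicity 1), 5 (algebraic multiplicity 3).

For λ = 4: algebraic multiplicity 1 gives one 1×1 block.

For λ = 5: rank(A - 5I) = 2, rank((A - 5I)^2) = 1. The eigenspace has dimension 4 - 2 = 2, so there are 2 Jordan blocks; the rank sequence gives block sizes [2, 1].

Assembling the blocks gives the Jordan form J above.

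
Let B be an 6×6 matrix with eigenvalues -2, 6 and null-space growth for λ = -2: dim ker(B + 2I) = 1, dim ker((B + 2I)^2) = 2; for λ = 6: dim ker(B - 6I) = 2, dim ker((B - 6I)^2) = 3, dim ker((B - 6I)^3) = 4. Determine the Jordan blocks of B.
λ = -2: successive nullity increments [1, 1] count blocks of size ≥ k; block sizes are [2].
λ = 6: successive nullity increments [2, 1, 1] count blocks of size ≥ k; block sizes are [3, 1].

Jordan blocks: (-2, 2), (6, 3), (6, 1)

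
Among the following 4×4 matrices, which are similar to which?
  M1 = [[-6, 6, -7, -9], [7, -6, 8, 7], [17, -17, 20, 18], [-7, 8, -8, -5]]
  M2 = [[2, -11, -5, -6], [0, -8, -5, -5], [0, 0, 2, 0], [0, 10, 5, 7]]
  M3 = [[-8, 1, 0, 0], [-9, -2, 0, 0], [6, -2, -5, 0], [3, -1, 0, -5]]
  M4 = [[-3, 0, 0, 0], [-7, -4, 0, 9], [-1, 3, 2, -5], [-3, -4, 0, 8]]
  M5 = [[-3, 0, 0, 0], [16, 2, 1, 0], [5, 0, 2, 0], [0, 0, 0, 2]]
Characteristic polynomials: χ_{M1} = (x - 2)^3(x + 3), χ_{M2} = (x - 2)^3(x + 3), χ_{M3} = (x + 5)^4, χ_{M4} = (x - 2)^3(x + 3), χ_{M5} = (x - 2)^3(x + 3).

{M1, M4}: invariant factors (x - 2)^3(x + 3).

{M2, M5}: invariant factors x - 2, (x - 2)^2(x + 3).

{M3}: invariant factors x + 5, x + 5, (x + 5)^2.

Matrices are similar if and only if their invariant-factor lists agree; the partition into similarity classes is {M1, M4}, {M2, M5}, {M3}.

3 classes: {M1, M4}, {M2, M5}, {M3}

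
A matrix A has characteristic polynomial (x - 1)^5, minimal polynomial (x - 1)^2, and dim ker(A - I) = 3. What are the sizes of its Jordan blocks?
λ = 1: algebraic multiplicity 5 (exponent in χ_A), largest block size 2 (exponent in m_A), 3 blocks (geometric multiplicity). These force block sizes [2, 2, 1].

Jordan blocks: (1, 2), (1, 2), (1, 1)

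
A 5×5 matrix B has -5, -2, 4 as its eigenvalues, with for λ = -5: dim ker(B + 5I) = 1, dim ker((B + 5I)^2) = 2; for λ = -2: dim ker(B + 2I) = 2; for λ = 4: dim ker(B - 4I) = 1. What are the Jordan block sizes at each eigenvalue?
λ = -5: successive nullity increments [1, 1] count blocks of size ≥ k; block sizes are [2].
λ = -2: successive nullity increments [2] count blocks of size ≥ k; block sizes are [1, 1].
λ = 4: successive nullity increments [1] count blocks of size ≥ k; block sizes are [1].

Jordan blocks: (-5, 2), (-2, 1), (-2, 1), (4, 1)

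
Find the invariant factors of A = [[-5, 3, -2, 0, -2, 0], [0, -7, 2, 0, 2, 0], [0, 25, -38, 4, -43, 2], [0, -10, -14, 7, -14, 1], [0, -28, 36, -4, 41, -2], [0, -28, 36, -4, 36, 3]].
x - 5, (x - 5)^2(x + 4)(x + 5)^2

The Jordan structure of A has elementary divisors (x + 5)^2, (x + 4), (x - 5)^2, (x - 5). Arranging the block sizes at each eigenvalue in decreasing order and taking row products gives the invariant factors.

Invariant factors (smallest first, each dividing the next): x - 5, (x - 5)^2(x + 4)(x + 5)^2.

Check: the last factor (x - 5)^2(x + 4)(x + 5)^2 is the minimal polynomial, and the product (x - 5)^3(x + 4)(x + 5)^2 is the characteristic polynomial.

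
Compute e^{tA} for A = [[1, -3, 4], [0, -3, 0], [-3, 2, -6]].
A has Jordan form J = [[-3, 1, 0], [0, -3, 0], [0, 0, -2]] with A = PJP^{-1}, so e^{tA} = P e^{tJ} P^{-1}.

For a Jordan block J_k(λ), e^{tJ_k(λ)} = e^{λt} · (I + tN + t^2 N^2/2! + ... + t^{k-1} N^{k-1}/(k-1)!) where N is the nilpotent superdiagonal part.

Assembling the blocks and conjugating back gives the entries of e^{tA} as shown above.

e^{tA} = [[(4*e^{t} - 3)*e^{-3*t}, (t - 4*e^{t} + 4)*e^{-3*t}, (4*e^{t} - 4)*e^{-3*t}], [0, e^{-3*t}, 0], [3*(1 - e^{t})*e^{-3*t}, (-t + 3*e^{t} - 3)*e^{-3*t}, (4 - 3*e^{t})*e^{-3*t}]]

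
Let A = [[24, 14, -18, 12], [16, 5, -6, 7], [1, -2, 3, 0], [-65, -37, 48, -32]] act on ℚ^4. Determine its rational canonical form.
The invariant factors of A (the non-unit diagonal entries of the Smith normal form of xI - A over ℚ[x]) are x(x^3 + 4x + 3), each dividing the next. The characteristic polynomial is their product, x(x^3 + 4x + 3).

The rational canonical form is the block-diagonal matrix of companion matrices C(f_i):
R = [[0, 0, 0, 0], [1, 0, 0, -3], [0, 1, 0, -4], [0, 0, 1, 0]].

Note the characteristic polynomial does not split into linear factors over ℚ, so A has no Jordan form over ℚ; the rational canonical form exists over any field.

R = [[0, 0, 0, 0], [1, 0, 0, -3], [0, 1, 0, -4], [0, 0, 1, 0]]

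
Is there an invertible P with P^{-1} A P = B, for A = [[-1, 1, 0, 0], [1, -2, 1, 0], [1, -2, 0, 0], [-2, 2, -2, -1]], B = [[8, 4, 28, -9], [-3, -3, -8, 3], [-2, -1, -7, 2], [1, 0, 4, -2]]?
Two matrices over a field are similar if and only if they have the same invariant factors.

Both A and B have characteristic polynomial (x + 1)^4 and minimal polynomial (x + 1)^3. Computing further, both have invariant factors x + 1, (x + 1)^3. Hence A and B are similar.

Yes.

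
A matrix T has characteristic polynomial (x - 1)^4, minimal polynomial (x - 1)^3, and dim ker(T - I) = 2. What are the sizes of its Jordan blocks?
Jordan blocks: (1, 3), (1, 1)

λ = 1: algebraic multiplicity 4 (exponent in χ_T), largest block size 3 (exponent in m_T), 2 blocks (geometric multiplicity). These force block sizes [3, 1].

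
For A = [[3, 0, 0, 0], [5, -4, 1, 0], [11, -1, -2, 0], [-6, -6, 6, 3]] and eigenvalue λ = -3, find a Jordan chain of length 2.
v_1 = [[0, 1, 0, 1]]^T, v_2 = [[0, -1, -1, 0]]^T

We seek v_1 ∈ ker((A + 3I)^2) \ ker(A + 3I), then set v_{i+1} = (A + 3I) v_i.

One such chain is v_1 = [[0, 1, 0, 1]]^T, v_2 = [[0, -1, -1, 0]]^T. Check: (A + 3I) v_2 = [[0, 0, 0, 0]]^T = 0.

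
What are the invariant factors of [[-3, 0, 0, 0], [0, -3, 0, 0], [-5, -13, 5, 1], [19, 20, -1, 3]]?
x + 3, (x - 4)^2(x + 3)

The Jordan structure of A has elementary divisors (x + 3), (x + 3), (x - 4)^2. Arranging the block sizes at each eigenvalue in decreasing order and taking row products gives the invariant factors.

Invariant factors (smallest first, each dividing the next): x + 3, (x - 4)^2(x + 3).

Check: the last factor (x - 4)^2(x + 3) is the minimal polynomial, and the product (x - 4)^2(x + 3)^2 is the characteristic polynomial.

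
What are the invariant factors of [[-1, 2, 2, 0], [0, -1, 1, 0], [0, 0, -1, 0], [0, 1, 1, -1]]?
The Jordan structure of A has elementary divisors (x + 1)^3, (x + 1). Arranging the block sizes at each eigenvalue in decreasing order and taking row products gives the invariant factors.

Invariant factors (smallest first, each dividing the next): x + 1, (x + 1)^3.

Check: the last factor (x + 1)^3 is the minimal polynomial, and the product (x + 1)^4 is the characteristic polynomial.

x + 1, (x + 1)^3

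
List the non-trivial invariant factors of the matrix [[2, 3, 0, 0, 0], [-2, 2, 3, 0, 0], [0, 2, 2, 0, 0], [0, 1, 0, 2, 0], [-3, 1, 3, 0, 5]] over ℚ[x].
The Jordan structure of A has elementary divisors (x - 2)^3, (x - 2), (x - 5). Arranging the block sizes at each eigenvalue in decreasing order and taking row products gives the invariant factors.

Invariant factors (smallest first, each dividing the next): x - 2, (x - 5)(x - 2)^3.

Check: the last factor (x - 5)(x - 2)^3 is the minimal polynomial, and the product (x - 5)(x - 2)^4 is the characteristic polynomial.

x - 2, (x - 5)(x - 2)^3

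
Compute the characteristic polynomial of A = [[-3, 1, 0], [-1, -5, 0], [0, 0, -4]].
χ_A(x) = (x + 4)^3

xI - A = [[x + 3, -1, 0], [1, x + 5, 0], [0, 0, x + 4]].

Expanding det(xI - A) along the first row:
det(xI - A) = + (x + 3)·det([[x + 5, 0], [0, x + 4]]) - (-1)·det([[1, 0], [0, x + 4]]) + (0)·det([[1, x + 5], [0, 0]]).

Evaluating gives χ_A(x) = x^3 + 12x^2 + 48x + 64 = (x + 4)^3.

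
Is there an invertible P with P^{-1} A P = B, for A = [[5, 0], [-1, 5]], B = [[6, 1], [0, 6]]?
trace(A) = 10 but trace(B) = 12. The trace is a similarity invariant, so A and B are not similar.

No.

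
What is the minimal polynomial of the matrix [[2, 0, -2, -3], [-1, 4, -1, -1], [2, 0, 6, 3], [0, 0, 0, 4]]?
The characteristic polynomial factors as (x - 4)^4. The minimal polynomial is ∏(x - λ)^{k_λ} where k_λ is the size of the largest Jordan block at λ.

For λ = 4: rank(A - 4I) = 2, and the largest Jordan block has size 2 (the smallest k with rank((A - 4I)^k) = rank((A - 4I)^(k+1))).

So m_A(x) = (x - 4)^2.

m_A(x) = (x - 4)^2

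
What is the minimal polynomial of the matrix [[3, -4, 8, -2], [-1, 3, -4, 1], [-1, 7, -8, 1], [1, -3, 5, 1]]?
The characteristic polynomial factors as (x - 1)^3(x + 4). The minimal polynomial is ∏(x - λ)^{k_λ} where k_λ is the size of the largest Jordan block at λ.

For λ = -4: rank(A + 4I) = 3, and the largest Jordan block has size 1 (the smallest k with rank((A + 4I)^k) = rank((A + 4I)^(k+1))).
For λ = 1: rank(A - I) = 3, and the largest Jordan block has size 3 (the smallest k with rank((A - I)^k) = rank((A - I)^(k+1))).

So m_A(x) = (x - 1)^3(x + 4).

m_A(x) = (x - 1)^3(x + 4)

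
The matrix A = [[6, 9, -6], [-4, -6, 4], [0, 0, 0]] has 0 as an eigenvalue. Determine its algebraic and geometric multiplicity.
algebraic multiplicity 3, geometric multiplicity 2

The characteristic polynomial is x^3, so the factor x appears with exponent 3: the algebraic multiplicity is 3.

rank(A) = 1, so the eigenspace has dimension 3 - 1 = 2: the geometric multiplicity is 2.

Since 2 < 3, A is not diagonalizable.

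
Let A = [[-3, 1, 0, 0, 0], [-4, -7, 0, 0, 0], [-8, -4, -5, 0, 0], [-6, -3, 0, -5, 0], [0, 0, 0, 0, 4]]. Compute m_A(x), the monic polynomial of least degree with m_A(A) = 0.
The characteristic polynomial factors as (x - 4)(x + 5)^4. The minimal polynomial is ∏(x - λ)^{k_λ} where k_λ is the size of the largest Jordan block at λ.

For λ = -5: rank(A + 5I) = 2, and the largest Jordan block has size 2 (the smallest k with rank((A + 5I)^k) = rank((A + 5I)^(k+1))).
For λ = 4: rank(A - 4I) = 4, and the largest Jordan block has size 1 (the smallest k with rank((A - 4I)^k) = rank((A - 4I)^(k+1))).

So m_A(x) = (x - 4)(x + 5)^2.

m_A(x) = (x - 4)(x + 5)^2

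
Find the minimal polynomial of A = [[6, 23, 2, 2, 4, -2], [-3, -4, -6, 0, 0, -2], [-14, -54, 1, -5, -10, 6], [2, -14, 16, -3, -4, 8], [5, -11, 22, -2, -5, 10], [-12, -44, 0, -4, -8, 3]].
m_A(x) = (x - 3)(x + 1)^2

The characteristic polynomial factors as (x - 3)(x + 1)^5. The minimal polynomial is ∏(x - λ)^{k_λ} where k_λ is the size of the largest Jordan block at λ.

For λ = -1: rank(A + I) = 3, and the largest Jordan block has size 2 (the smallest k with rank((A + I)^k) = rank((A + I)^(k+1))).
For λ = 3: rank(A - 3I) = 5, and the largest Jordan block has size 1 (the smallest k with rank((A - 3I)^k) = rank((A - 3I)^(k+1))).

So m_A(x) = (x - 3)(x + 1)^2.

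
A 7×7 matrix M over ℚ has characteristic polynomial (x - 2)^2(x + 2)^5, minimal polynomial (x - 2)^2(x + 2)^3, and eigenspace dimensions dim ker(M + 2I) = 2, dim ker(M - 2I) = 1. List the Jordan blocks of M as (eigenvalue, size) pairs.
Jordan blocks: (-2, 3), (-2, 2), (2, 2)

λ = -2: algebraic multiplicity 5 (exponent in χ_M), largest block size 3 (exponent in m_M), 2 blocks (geometric multiplicity). These force block sizes [3, 2].
λ = 2: algebraic multiplicity 2 (exponent in χ_M), largest block size 2 (exponent in m_M), 1 block (geometric multiplicity). This forces block sizes [2].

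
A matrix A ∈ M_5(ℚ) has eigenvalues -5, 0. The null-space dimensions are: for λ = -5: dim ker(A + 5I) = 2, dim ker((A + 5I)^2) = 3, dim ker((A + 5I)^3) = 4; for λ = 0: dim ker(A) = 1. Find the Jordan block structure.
Jordan blocks: (-5, 3), (-5, 1), (0, 1)

λ = -5: successive nullity increments [2, 1, 1] count blocks of size ≥ k; block sizes are [3, 1].
λ = 0: successive nullity increments [1] count blocks of size ≥ k; block sizes are [1].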